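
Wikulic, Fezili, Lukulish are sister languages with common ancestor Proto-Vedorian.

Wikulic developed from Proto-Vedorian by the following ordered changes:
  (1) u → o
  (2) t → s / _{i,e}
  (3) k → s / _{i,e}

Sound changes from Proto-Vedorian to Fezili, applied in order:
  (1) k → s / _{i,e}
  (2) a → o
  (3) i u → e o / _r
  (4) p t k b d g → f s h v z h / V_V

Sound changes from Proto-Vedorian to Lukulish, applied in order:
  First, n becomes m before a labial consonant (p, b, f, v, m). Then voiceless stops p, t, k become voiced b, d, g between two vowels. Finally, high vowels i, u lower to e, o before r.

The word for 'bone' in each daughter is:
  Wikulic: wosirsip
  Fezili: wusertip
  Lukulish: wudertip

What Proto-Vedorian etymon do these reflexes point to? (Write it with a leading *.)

Position 2: Wikulic has o, Fezili has u, Lukulish has u. Fezili preserves u here (none of its changes turn any other segment into u), so the proto-segment is *u.
Position 6: Wikulic has s, Fezili has t, Lukulish has t. Fezili preserves t here (none of its changes turn any other segment into t), so the proto-segment is *t.
This points to *wutirtip. Verify forward in each daughter:
Wikulic: *wutirtip > wotirtip > wosirsip  (by vowel merger, palatalisation)
Fezili: *wutirtip
  wutirtip (rule 1 does not apply)
  wutirtip (rule 2 does not apply)
  wutirtip → wutertip   [pre-rhotic lowering]
  wutertip → wusertip   [intervocalic lenition]
  giving Fezili wusertip.
Lukulish: start from *wutirtip.
  rule 1: no change — wutirtip
  rule 2 (intervocalic voicing): wutirtip → wudirtip
  rule 3 (pre-rhotic lowering): wudirtip → wudertip
  ⇒ Lukulish wudertip
No other proto-form is consistent with every reflex, so the reconstruction is *wutirtip.

*wutirtip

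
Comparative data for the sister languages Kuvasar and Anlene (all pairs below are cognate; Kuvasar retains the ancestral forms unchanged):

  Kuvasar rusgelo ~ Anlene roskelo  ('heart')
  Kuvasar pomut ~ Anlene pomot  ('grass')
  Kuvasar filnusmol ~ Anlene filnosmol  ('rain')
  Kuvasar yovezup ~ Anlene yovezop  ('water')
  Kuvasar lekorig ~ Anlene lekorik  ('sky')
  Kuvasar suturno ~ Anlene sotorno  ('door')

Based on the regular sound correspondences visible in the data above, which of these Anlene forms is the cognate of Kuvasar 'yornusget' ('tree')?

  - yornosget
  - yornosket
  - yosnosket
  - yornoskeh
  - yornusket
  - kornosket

yornosket

rusgelo ~ roskelo, pomut ~ pomot — Kuvasar u corresponds to Anlene o after a consonant, before a consonant other than r, m, n, p, b, f, v.
rusgelo ~ roskelo — Kuvasar g corresponds to Anlene k after a consonant, before a front vowel.
Applying these to Kuvasar 'yornusget':
  yornusget → yornosget   (u→o after a consonant, before a consonant other than r, m, n, p, b, f, v)
  yornosget → yornosket   (g→k after a consonant, before a front vowel)
So the Anlene cognate is 'yornosket'.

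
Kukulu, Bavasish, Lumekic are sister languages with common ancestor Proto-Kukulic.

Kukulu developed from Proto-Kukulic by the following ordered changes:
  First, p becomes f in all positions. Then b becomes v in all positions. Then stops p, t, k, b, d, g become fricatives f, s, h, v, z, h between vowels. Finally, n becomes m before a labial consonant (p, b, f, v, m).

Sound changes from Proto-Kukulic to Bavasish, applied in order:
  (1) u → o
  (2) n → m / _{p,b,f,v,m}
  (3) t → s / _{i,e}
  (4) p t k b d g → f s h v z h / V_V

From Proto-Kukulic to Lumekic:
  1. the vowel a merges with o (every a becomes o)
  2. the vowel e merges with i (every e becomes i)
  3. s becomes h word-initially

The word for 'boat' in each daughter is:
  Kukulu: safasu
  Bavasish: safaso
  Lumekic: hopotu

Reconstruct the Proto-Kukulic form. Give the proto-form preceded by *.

Position 4: Kukulu has a, Bavasish has a, Lumekic has o. Kukulu preserves a here (none of its changes turn any other segment into a), so the proto-segment is *a.
Position 5: Kukulu has s, Bavasish has s, Lumekic has t. Lumekic preserves t here (none of its changes turn any other segment into t), so the proto-segment is *t.
Verify the candidate proto-form against each daughter:
Kukulu: *sapatu > safatu > safasu  (by unconditioned shift, intervocalic lenition)
Bavasish: *sapatu > sapato > safaso  (by vowel merger, intervocalic lenition)
Lumekic: *sapatu > sopotu > hopotu  (by vowel merger, debuccalisation)
*sapatu is the unique common source.

*sapatu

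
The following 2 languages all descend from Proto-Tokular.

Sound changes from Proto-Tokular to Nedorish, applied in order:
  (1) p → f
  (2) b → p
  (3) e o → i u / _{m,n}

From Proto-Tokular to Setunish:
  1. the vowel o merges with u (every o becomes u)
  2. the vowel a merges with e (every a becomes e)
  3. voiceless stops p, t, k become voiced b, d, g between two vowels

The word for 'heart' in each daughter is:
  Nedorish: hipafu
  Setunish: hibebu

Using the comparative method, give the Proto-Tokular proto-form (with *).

Position 5: Nedorish has f, Setunish has b. Taking the neighbouring segments as reconstructed: Nedorish f could go back to *p or *f; Setunish b could go back to *p or *b — the one source consistent with every daughter is *p.
Position 4: Nedorish has a, Setunish has e. Nedorish preserves a here (none of its changes turn any other segment into a), so the proto-segment is *a.
Position 3: Nedorish has p, Setunish has b. In Nedorish, p can only continue *b, so the proto-segment is *b.
The remaining positions agree across the daughters. Check the candidate against every language:
Nedorish: *hibapu > hibafu > hipafu  (by unconditioned shift, unconditioned shift)
Setunish: *hibapu > hibepu > hibebu  (by vowel merger, intervocalic voicing)
Only *hibapu yields all of Nedorish hipafu, Setunish hibebu.

*hibapu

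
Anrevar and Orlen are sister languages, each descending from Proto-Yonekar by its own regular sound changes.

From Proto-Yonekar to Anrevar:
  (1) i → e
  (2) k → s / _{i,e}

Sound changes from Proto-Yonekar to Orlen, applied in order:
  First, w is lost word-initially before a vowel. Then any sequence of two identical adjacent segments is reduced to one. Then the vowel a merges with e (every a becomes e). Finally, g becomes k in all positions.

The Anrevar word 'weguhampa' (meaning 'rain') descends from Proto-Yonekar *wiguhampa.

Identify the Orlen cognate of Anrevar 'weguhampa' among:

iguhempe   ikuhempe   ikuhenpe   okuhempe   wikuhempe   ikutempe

Orlen: start from *wiguhampa.
  rule 1 (glide loss): wiguhampa → iguhampa
  rule 2: no change — iguhampa
  rule 3 (vowel merger): iguhampa → iguhempe
  rule 4 (unconditioned shift): iguhempe → ikuhempe
  ⇒ Orlen ikuhempe
Only 'ikuhempe' matches the regular Orlen development of *wiguhampa.

ikuhempe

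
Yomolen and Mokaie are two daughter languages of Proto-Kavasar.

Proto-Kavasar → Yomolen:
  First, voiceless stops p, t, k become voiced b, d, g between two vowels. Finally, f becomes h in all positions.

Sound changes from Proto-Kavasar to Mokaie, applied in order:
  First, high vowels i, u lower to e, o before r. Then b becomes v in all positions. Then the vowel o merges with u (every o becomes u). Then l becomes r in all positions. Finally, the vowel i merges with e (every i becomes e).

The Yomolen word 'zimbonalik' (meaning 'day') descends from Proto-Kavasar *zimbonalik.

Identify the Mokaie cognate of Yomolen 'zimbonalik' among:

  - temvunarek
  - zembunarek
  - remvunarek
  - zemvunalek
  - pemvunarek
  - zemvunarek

Mokaie: *zimbonalik
  zimbonalik (rule 1 does not apply)
  zimbonalik → zimvonalik   [unconditioned shift]
  zimvonalik → zimvunalik   [vowel merger]
  zimvunalik → zimvunarik   [unconditioned shift]
  zimvunarik → zemvunarek   [vowel merger]
  giving Mokaie zemvunarek.

zemvunarek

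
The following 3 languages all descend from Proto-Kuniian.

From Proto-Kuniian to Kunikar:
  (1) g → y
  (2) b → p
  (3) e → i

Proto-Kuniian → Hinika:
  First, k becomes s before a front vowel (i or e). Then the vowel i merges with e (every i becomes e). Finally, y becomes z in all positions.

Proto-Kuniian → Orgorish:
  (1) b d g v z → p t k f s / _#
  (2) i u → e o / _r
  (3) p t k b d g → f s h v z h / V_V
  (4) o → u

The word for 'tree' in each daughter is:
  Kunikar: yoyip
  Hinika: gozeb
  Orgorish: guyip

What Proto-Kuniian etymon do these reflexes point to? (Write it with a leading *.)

*goyib

Position 2: Kunikar has o, Hinika has o, Orgorish has u. Kunikar preserves o here (none of its changes turn any other segment into o), so the proto-segment is *o.
Position 4: Kunikar has i, Hinika has e, Orgorish has i. Orgorish preserves i here (none of its changes turn any other segment into i), so the proto-segment is *i.
Verify the candidate proto-form against each daughter:
Kunikar: *goyib
  goyib → yoyib   [unconditioned shift]
  yoyib → yoyip   [unconditioned shift]
  yoyip (rule 3 does not apply)
  giving Kunikar yoyip.
Hinika: *goyib
  goyib (rule 1 does not apply)
  goyib → goyeb   [vowel merger]
  goyeb → gozeb   [unconditioned shift]
  giving Hinika gozeb.
Orgorish: start from *goyib.
  rule 1 (final devoicing): goyib → goyip
  rule 2: no change — goyip
  rule 3: no change — goyip
  rule 4 (vowel merger): goyip → guyip
  ⇒ Orgorish guyip
Only *goyib yields all of Kunikar yoyip, Hinika gozeb, Orgorish guyip.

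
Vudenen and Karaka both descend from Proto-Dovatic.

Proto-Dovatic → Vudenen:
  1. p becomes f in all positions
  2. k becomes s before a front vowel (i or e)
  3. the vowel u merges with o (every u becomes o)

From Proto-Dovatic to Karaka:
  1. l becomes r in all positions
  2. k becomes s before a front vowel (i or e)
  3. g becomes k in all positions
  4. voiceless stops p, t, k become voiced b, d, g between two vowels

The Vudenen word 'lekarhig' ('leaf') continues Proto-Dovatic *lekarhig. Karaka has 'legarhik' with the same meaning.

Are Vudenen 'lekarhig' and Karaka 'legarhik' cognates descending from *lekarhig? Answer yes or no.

no

Derive the expected Karaka reflex of *lekarhig:
Karaka: *lekarhig > rekarhig > rekarhik > regarhik  (by unconditioned shift, unconditioned shift, intervocalic voicing)
The regular Karaka reflex would be 'regarhik', but the attested form is 'legarhik'. The correspondence is irregular, so they are not cognates (the Karaka form has a different source).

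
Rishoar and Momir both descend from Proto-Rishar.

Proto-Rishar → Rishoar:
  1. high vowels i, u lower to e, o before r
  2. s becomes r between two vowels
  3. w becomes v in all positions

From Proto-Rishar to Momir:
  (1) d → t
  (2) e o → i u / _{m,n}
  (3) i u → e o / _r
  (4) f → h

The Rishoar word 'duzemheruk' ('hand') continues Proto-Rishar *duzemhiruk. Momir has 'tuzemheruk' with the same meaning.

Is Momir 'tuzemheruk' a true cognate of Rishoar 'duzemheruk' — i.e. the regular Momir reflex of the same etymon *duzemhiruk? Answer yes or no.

no

Derive the expected Momir reflex of *duzemhiruk:
Momir: *duzemhiruk > tuzemhiruk > tuzimhiruk > tuzimheruk  (by unconditioned shift, pre-nasal raising, pre-rhotic lowering)
The regular Momir reflex would be 'tuzimheruk', but the attested form is 'tuzemheruk'. The correspondence is irregular, so they are not cognates (the Momir form has a different source).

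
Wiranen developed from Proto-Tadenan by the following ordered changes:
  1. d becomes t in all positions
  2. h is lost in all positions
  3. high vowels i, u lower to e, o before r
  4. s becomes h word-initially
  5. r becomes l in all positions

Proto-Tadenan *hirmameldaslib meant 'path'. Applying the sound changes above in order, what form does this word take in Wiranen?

elmameltaslib

Wiranen: *hirmameldaslib
  hirmameldaslib → hirmameltaslib   [unconditioned shift]
  hirmameltaslib → irmameltaslib   [h-loss]
  irmameltaslib → ermameltaslib   [pre-rhotic lowering]
  ermameltaslib (rule 4 does not apply)
  ermameltaslib → elmameltaslib   [unconditioned shift]
  giving Wiranen elmameltaslib.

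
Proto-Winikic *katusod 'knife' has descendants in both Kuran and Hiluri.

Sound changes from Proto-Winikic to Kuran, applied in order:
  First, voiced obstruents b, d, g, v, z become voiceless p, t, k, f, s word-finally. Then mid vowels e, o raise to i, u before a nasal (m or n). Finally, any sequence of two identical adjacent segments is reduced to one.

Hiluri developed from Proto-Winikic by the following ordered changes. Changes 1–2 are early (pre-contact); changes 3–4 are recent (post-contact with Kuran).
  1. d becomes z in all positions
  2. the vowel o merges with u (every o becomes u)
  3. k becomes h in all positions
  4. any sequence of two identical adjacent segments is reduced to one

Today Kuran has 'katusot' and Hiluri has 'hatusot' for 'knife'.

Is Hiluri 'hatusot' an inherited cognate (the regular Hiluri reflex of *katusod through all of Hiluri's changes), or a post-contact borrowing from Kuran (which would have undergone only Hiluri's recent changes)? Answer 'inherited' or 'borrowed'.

If inherited, *katusod would pass through all of Hiluri's changes:
Hiluri: start from *katusod.
  rule 1 (unconditioned shift): katusod → katusoz
  rule 2 (vowel merger): katusoz → katusuz
  rule 3 (unconditioned shift): katusuz → hatusuz
  rule 4: no change — hatusuz
  ⇒ Hiluri hatusuz
If borrowed from Kuran 'katusot' after the early changes, it would undergo only the recent ones:
  rule 3 (unconditioned shift): katusot → hatusot
  rule 4 (degemination): no change (hatusot)
  ⇒ as a loan: hatusot
Hiluri 'hatusot' matches the loan outcome 'hatusot', not the inherited 'hatusuz' — it skipped the early Hiluri changes, so it was borrowed from Kuran.

borrowed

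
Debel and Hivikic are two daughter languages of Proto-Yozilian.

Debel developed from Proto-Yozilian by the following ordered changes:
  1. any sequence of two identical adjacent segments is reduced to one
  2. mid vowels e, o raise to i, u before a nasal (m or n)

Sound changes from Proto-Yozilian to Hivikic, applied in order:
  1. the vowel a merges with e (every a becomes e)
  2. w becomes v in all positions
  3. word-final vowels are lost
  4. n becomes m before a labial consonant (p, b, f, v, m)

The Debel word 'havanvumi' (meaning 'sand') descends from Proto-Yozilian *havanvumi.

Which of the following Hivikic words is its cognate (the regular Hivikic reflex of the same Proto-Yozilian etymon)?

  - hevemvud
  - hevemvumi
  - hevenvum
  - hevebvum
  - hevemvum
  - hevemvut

hevemvum

Hivikic: *havanvumi > hevenvumi > hevenvum > hevemvum  (by vowel merger, apocope, nasal place assimilation)
The other candidates each miss or misapply at least one Hivikic change.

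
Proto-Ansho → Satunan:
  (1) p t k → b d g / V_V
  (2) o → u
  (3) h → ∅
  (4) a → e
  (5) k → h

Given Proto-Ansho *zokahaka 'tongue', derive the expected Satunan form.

Satunan: start from *zokahaka.
  rule 1 (intervocalic voicing): zokahaka → zogahaga
  rule 2 (vowel merger): zogahaga → zugahaga
  rule 3 (h-loss): zugahaga → zugaaga
  rule 4 (vowel merger): zugaaga → zugeege
  rule 5: no change — zugeege
  ⇒ Satunan zugeege

zugeege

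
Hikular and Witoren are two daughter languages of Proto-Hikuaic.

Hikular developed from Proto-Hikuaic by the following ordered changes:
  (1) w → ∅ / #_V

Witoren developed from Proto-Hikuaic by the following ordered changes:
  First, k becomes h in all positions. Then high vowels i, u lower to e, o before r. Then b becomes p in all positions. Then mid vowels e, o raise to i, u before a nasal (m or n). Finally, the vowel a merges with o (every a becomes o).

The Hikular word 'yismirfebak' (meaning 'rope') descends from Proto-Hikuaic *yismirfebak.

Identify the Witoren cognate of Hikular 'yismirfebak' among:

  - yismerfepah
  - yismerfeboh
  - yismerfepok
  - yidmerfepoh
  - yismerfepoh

Witoren: *yismirfebak > yismirfebah > yismerfebah > yismerfepah > yismerfepoh  (by unconditioned shift, pre-rhotic lowering, unconditioned shift, vowel merger)

yismerfepoh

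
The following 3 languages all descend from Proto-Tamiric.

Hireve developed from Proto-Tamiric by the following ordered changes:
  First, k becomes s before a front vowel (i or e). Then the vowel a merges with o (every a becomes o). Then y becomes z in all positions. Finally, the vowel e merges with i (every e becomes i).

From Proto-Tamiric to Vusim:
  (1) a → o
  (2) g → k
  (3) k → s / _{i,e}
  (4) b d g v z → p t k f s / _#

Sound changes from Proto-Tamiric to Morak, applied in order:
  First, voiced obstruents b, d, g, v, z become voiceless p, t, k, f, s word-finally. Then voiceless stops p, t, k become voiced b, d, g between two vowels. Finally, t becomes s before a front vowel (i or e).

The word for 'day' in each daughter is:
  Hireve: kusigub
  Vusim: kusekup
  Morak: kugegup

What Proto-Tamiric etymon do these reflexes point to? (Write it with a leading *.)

*kukegub

Position 3: Hireve has s, Vusim has s, Morak has g. Taking the neighbouring segments as reconstructed: Hireve s could go back to *k or *s; Vusim s could go back to *k or *g or *s; Morak g could go back to *k or *g — the one source consistent with every daughter is *k.
Position 5: Hireve has g, Vusim has k, Morak has g. Hireve preserves g here (none of its changes turn any other segment into g), so the proto-segment is *g.
Position 4: Hireve has i, Vusim has e, Morak has e. Vusim preserves e here (none of its changes turn any other segment into e), so the proto-segment is *e.
Continuing position by position gives *kukegub; check it forward:
Hireve: *kukegub > kusegub > kusigub  (by palatalisation, vowel merger)
Vusim: *kukegub > kukekub > kusekub > kusekup  (by unconditioned shift, palatalisation, final devoicing)
Morak: *kukegub > kukegup > kugegup  (by final devoicing, intervocalic voicing)
*kukegub is the unique common source.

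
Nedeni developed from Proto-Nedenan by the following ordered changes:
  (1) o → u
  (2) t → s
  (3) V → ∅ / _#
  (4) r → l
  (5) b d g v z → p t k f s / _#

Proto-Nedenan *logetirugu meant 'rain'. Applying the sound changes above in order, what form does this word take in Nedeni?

Nedeni: *logetirugu
  logetirugu → lugetirugu   [vowel merger]
  lugetirugu → lugesirugu   [unconditioned shift]
  lugesirugu → lugesirug   [apocope]
  lugesirug → lugesilug   [unconditioned shift]
  lugesilug → lugesiluk   [final devoicing]
  giving Nedeni lugesiluk.

lugesiluk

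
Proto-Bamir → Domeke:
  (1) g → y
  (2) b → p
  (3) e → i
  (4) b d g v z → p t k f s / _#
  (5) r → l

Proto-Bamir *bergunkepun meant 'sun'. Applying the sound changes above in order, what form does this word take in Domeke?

pilyunkipun

Domeke: start from *bergunkepun.
  rule 1 (unconditioned shift): bergunkepun → beryunkepun
  rule 2 (unconditioned shift): beryunkepun → peryunkepun
  rule 3 (vowel merger): peryunkepun → piryunkipun
  rule 4: no change — piryunkipun
  rule 5 (unconditioned shift): piryunkipun → pilyunkipun
  ⇒ Domeke pilyunkipun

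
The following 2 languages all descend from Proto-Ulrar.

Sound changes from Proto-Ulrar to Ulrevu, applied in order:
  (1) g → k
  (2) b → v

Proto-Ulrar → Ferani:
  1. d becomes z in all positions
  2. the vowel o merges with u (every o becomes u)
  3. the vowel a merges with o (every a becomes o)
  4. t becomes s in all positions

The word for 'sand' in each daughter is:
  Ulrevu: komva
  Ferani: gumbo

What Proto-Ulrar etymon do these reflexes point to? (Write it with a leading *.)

Position 5: Ulrevu has a, Ferani has o. Ulrevu preserves a here (none of its changes turn any other segment into a), so the proto-segment is *a.
Position 1: Ulrevu has k, Ferani has g. Ferani preserves g here (none of its changes turn any other segment into g), so the proto-segment is *g.
Position 4: Ulrevu has v, Ferani has b. Ferani preserves b here (none of its changes turn any other segment into b), so the proto-segment is *b.
Continuing position by position gives *gomba; check it forward:
Ulrevu: *gomba > komba > komva  (by unconditioned shift, unconditioned shift)
Ferani: *gomba > gumba > gumbo  (by vowel merger, vowel merger)
No other proto-form is consistent with every reflex, so the reconstruction is *gomba.

*gomba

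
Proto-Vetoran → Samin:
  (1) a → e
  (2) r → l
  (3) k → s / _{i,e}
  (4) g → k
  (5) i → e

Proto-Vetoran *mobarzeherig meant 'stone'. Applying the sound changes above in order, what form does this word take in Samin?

Samin: *mobarzeherig
  mobarzeherig → moberzeherig   [vowel merger]
  moberzeherig → mobelzehelig   [unconditioned shift]
  mobelzehelig (rule 3 does not apply)
  mobelzehelig → mobelzehelik   [unconditioned shift]
  mobelzehelik → mobelzehelek   [vowel merger]
  giving Samin mobelzehelek.

mobelzehelek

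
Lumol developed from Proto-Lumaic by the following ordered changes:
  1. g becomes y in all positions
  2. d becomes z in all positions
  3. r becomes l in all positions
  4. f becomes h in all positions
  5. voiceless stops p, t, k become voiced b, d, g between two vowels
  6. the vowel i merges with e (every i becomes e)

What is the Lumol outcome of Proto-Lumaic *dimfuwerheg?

zemhuwelhey

Lumol: *dimfuwerheg
  dimfuwerheg → dimfuwerhey   [unconditioned shift]
  dimfuwerhey → zimfuwerhey   [unconditioned shift]
  zimfuwerhey → zimfuwelhey   [unconditioned shift]
  zimfuwelhey → zimhuwelhey   [unconditioned shift]
  zimhuwelhey (rule 5 does not apply)
  zimhuwelhey → zemhuwelhey   [vowel merger]
  giving Lumol zemhuwelhey.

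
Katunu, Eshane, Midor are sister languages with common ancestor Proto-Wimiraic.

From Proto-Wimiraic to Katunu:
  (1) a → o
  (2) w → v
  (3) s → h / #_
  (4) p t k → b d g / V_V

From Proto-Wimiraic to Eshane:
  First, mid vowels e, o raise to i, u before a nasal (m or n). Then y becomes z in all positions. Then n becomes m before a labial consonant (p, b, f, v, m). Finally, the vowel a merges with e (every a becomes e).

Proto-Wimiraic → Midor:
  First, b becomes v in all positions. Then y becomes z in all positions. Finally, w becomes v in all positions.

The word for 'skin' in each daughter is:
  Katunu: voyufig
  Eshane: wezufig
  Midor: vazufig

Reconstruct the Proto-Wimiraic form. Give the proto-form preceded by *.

*wayufig

Position 2: Katunu has o, Eshane has e, Midor has a. Midor preserves a here (none of its changes turn any other segment into a), so the proto-segment is *a.
Position 1: Katunu has v, Eshane has w, Midor has v. Eshane preserves w here (none of its changes turn any other segment into w), so the proto-segment is *w.
Position 3: Katunu has y, Eshane has z, Midor has z. Katunu preserves y here (none of its changes turn any other segment into y), so the proto-segment is *y.
Continuing position by position gives *wayufig; check it forward:
Katunu: *wayufig > woyufig > voyufig  (by vowel merger, unconditioned shift)
Eshane: *wayufig
  wayufig (rule 1 does not apply)
  wayufig → wazufig   [unconditioned shift]
  wazufig (rule 3 does not apply)
  wazufig → wezufig   [vowel merger]
  giving Eshane wezufig.
Midor: start from *wayufig.
  rule 1: no change — wayufig
  rule 2 (unconditioned shift): wayufig → wazufig
  rule 3 (unconditioned shift): wazufig → vazufig
  ⇒ Midor vazufig
Only *wayufig yields all of Katunu voyufig, Eshane wezufig, Midor vazufig.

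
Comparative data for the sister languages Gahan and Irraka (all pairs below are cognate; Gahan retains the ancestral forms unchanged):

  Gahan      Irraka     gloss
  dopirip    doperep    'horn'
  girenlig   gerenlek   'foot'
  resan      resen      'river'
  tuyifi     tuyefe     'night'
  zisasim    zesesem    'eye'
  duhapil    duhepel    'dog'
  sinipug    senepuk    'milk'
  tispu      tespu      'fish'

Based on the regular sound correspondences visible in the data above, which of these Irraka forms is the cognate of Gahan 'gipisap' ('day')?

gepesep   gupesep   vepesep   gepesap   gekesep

gepesep

dopirip ~ doperep, sinipug ~ senepuk — Gahan i corresponds to Irraka e after a consonant, before a labial obstruent.
girenlig ~ gerenlek, zisasim ~ zesesem — Gahan i corresponds to Irraka e after a consonant, before a consonant other than r, m, n, p, b, f, v.
duhapil ~ duhepel — Gahan a corresponds to Irraka e after a consonant, before a labial obstruent.
Applying these to Gahan 'gipisap':
  gipisap → gepisap   (i→e after a consonant, before a labial obstruent)
  gepisap → gepesap   (i→e after a consonant, before a consonant other than r, m, n, p, b, f, v)
  gepesap → gepesep   (a→e after a consonant, before a labial obstruent)
So the Irraka cognate is 'gepesep'.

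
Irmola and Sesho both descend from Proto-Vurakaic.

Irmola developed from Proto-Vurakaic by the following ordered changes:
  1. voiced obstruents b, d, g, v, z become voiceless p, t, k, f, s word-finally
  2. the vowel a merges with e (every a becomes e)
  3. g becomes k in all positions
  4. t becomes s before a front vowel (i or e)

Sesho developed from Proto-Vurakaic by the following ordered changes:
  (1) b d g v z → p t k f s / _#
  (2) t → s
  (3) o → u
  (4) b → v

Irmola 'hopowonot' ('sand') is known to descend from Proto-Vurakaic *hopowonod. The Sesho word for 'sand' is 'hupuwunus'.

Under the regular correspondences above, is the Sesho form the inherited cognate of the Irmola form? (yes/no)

Derive the expected Sesho reflex of *hopowonod:
Sesho: start from *hopowonod.
  rule 1 (final devoicing): hopowonod → hopowonot
  rule 2 (unconditioned shift): hopowonot → hopowonos
  rule 3 (vowel merger): hopowonos → hupuwunus
  rule 4: no change — hupuwunus
  ⇒ Sesho hupuwunus
Sesho 'hupuwunus' matches the regular reflex exactly, so the pair is cognate.

yes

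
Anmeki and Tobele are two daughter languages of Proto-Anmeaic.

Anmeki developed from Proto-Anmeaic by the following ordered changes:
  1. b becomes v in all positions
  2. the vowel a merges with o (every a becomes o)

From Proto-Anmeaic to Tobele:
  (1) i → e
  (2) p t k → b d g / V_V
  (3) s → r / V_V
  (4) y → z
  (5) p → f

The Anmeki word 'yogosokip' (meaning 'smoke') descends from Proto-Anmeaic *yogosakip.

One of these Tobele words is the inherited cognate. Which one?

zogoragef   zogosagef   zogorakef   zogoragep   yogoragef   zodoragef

Tobele: start from *yogosakip.
  rule 1 (vowel merger): yogosakip → yogosakep
  rule 2 (intervocalic voicing): yogosakep → yogosagep
  rule 3 (rhotacism): yogosagep → yogoragep
  rule 4 (unconditioned shift): yogoragep → zogoragep
  rule 5 (unconditioned shift): zogoragep → zogoragef
  ⇒ Tobele zogoragef
Only 'zogoragef' matches the regular Tobele development of *yogosakip.

zogoragef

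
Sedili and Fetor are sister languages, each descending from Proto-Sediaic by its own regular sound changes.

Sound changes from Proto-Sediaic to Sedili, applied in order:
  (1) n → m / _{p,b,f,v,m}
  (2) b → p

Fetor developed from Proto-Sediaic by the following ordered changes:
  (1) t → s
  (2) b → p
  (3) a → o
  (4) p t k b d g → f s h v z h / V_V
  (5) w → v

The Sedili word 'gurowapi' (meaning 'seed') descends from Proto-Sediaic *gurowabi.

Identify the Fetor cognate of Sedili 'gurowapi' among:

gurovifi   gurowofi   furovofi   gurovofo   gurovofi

gurovofi

Fetor: start from *gurowabi.
  rule 1: no change — gurowabi
  rule 2 (unconditioned shift): gurowabi → gurowapi
  rule 3 (vowel merger): gurowapi → gurowopi
  rule 4 (intervocalic lenition): gurowopi → gurowofi
  rule 5 (unconditioned shift): gurowofi → gurovofi
  ⇒ Fetor gurovofi
Only 'gurovofi' matches the regular Fetor development of *gurowabi.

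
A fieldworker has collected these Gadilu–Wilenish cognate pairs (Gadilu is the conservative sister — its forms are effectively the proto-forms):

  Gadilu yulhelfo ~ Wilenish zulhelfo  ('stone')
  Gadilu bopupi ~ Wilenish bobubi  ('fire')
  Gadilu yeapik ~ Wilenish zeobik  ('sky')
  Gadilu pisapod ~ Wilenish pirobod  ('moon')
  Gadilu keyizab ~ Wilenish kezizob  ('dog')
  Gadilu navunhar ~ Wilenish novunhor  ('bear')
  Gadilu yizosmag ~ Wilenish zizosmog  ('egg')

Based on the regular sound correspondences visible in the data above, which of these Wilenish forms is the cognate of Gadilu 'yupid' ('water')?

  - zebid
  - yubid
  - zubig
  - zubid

yulhelfo ~ zulhelfo — Gadilu y corresponds to Wilenish z word-initially before a back vowel.
bopupi ~ bobubi, yeapik ~ zeobik — Gadilu p corresponds to Wilenish b between vowels (before a front vowel).
Applying these to Gadilu 'yupid':
  yupid → zupid   (y→z word-initially before a back vowel)
  zupid → zubid   (p→b between vowels (before a front vowel))
So the Wilenish cognate is 'zubid'.

zubid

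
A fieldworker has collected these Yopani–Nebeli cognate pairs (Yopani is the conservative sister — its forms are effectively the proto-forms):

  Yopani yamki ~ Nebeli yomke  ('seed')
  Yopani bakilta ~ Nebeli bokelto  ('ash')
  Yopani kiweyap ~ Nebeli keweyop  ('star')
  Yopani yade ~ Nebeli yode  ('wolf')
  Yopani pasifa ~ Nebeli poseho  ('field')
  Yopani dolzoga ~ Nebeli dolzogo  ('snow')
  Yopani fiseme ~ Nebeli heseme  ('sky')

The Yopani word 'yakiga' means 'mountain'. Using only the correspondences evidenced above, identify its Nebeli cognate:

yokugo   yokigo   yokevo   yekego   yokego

yokego

bakilta ~ bokelto, yade ~ yode — Yopani a corresponds to Nebeli o after a consonant, before a consonant other than r, m, n, p, b, f, v.
bakilta ~ bokelto, kiweyap ~ keweyop — Yopani i corresponds to Nebeli e after a consonant, before a consonant other than r, m, n, p, b, f, v.
bakilta ~ bokelto, pasifa ~ poseho — Yopani a corresponds to Nebeli o word-finally.
Applying these to Yopani 'yakiga':
  yakiga → yokiga   (a→o after a consonant, before a consonant other than r, m, n, p, b, f, v)
  yokiga → yokega   (i→e after a consonant, before a consonant other than r, m, n, p, b, f, v)
  yokega → yokego   (a→o word-finally)
So the Nebeli cognate is 'yokego'.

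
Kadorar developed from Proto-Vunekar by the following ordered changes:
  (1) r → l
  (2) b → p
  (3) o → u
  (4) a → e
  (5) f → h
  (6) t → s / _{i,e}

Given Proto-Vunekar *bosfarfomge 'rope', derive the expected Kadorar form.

Kadorar: *bosfarfomge > bosfalfomge > posfalfomge > pusfalfumge > pusfelfumge > pushelhumge  (by unconditioned shift, unconditioned shift, vowel merger, vowel merger, unconditioned shift)

pushelhumge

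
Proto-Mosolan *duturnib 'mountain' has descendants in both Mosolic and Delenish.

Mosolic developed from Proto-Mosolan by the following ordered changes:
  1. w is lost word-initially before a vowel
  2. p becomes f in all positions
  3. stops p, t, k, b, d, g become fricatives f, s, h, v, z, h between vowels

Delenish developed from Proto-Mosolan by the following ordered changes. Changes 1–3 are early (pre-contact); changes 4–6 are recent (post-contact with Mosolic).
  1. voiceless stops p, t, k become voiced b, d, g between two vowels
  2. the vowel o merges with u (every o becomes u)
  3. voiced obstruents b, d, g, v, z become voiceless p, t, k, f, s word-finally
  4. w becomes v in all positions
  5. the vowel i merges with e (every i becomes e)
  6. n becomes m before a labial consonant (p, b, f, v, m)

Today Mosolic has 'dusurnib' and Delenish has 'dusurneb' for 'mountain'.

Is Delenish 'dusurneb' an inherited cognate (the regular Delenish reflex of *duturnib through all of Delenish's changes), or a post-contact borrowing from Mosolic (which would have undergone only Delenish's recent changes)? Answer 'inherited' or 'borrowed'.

If inherited, *duturnib would pass through all of Delenish's changes:
Delenish: *duturnib
  duturnib → dudurnib   [intervocalic voicing]
  dudurnib (rule 2 does not apply)
  dudurnib → dudurnip   [final devoicing]
  dudurnip (rule 4 does not apply)
  dudurnip → dudurnep   [vowel merger]
  dudurnep (rule 6 does not apply)
  giving Delenish dudurnep.
If borrowed from Mosolic 'dusurnib' after the early changes, it would undergo only the recent ones:
  rule 4 (unconditioned shift): no change (dusurnib)
  rule 5 (vowel merger): dusurnib → dusurneb
  rule 6 (nasal place assimilation): no change (dusurneb)
  ⇒ as a loan: dusurneb
Delenish 'dusurneb' matches the loan outcome 'dusurneb', not the inherited 'dudurnep' — it skipped the early Delenish changes, so it was borrowed from Mosolic.

borrowed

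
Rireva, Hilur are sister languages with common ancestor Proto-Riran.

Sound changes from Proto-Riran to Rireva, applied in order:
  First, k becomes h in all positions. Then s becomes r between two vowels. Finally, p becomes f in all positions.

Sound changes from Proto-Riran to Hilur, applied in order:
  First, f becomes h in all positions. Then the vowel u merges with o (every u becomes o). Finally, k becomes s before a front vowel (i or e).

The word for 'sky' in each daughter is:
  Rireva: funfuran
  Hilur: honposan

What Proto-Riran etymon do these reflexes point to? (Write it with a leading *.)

Position 6: Rireva has r, Hilur has s. Taking the neighbouring segments as reconstructed: Rireva r could go back to *s or *r; Hilur s can only go back to *s — the one source consistent with every daughter is *s.
Position 2: Rireva has u, Hilur has o. Rireva preserves u here (none of its changes turn any other segment into u), so the proto-segment is *u.
Position 5: Rireva has u, Hilur has o. Rireva preserves u here (none of its changes turn any other segment into u), so the proto-segment is *u.
This points to *funpusan. Verify forward in each daughter:
Rireva: *funpusan
  funpusan (rule 1 does not apply)
  funpusan → funpuran   [rhotacism]
  funpuran → funfuran   [unconditioned shift]
  giving Rireva funfuran.
Hilur: *funpusan > hunpusan > honposan  (by unconditioned shift, vowel merger)
*funpusan is the unique common source.

*funpusan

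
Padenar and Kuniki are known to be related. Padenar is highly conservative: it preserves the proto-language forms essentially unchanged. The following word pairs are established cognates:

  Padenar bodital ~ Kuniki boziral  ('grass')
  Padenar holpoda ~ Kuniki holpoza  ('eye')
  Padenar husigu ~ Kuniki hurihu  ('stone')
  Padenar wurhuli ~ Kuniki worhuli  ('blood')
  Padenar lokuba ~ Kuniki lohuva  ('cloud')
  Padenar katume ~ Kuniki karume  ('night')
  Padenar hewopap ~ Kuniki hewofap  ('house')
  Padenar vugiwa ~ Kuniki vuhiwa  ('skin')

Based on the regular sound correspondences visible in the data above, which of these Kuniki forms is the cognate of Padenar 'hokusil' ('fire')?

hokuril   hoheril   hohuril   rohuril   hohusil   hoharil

hohuril

lokuba ~ lohuva — Padenar k corresponds to Kuniki h between vowels (before a back vowel).
husigu ~ hurihu — Padenar s corresponds to Kuniki r between vowels (before a front vowel).
Applying these to Padenar 'hokusil':
  hokusil → hohusil   (k→h between vowels (before a back vowel))
  hohusil → hohuril   (s→r between vowels (before a front vowel))
So the Kuniki cognate is 'hohuril'.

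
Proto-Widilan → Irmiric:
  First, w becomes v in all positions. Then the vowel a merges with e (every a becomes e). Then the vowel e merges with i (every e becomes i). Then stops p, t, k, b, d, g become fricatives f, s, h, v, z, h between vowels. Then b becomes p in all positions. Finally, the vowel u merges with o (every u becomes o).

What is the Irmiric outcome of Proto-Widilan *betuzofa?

pisozofi

Irmiric: *betuzofa > betuzofe > bituzofi > bisuzofi > pisuzofi > pisozofi  (by vowel merger, vowel merger, intervocalic lenition, unconditioned shift, vowel merger)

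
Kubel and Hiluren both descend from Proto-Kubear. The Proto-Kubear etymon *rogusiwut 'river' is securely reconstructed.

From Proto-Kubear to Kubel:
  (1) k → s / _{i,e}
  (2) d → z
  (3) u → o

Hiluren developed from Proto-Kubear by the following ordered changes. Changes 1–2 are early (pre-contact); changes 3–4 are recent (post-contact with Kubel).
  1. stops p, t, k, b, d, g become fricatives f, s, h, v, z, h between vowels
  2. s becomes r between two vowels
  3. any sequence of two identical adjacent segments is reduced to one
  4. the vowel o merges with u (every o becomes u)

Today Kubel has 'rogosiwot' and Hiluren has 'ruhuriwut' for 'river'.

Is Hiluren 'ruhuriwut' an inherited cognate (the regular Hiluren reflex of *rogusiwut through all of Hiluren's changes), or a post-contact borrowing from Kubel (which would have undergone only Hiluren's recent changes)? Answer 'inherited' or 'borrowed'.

If inherited, *rogusiwut would pass through all of Hiluren's changes:
Hiluren: start from *rogusiwut.
  rule 1 (intervocalic lenition): rogusiwut → rohusiwut
  rule 2 (rhotacism): rohusiwut → rohuriwut
  rule 3: no change — rohuriwut
  rule 4 (vowel merger): rohuriwut → ruhuriwut
  ⇒ Hiluren ruhuriwut
If borrowed from Kubel 'rogosiwot' after the early changes, it would undergo only the recent ones:
  rule 3 (degemination): no change (rogosiwot)
  rule 4 (vowel merger): rogosiwot → rugusiwut
  ⇒ as a loan: rugusiwut
Hiluren 'ruhuriwut' matches the inherited outcome exactly, so it is an inherited cognate, not a loan.

inherited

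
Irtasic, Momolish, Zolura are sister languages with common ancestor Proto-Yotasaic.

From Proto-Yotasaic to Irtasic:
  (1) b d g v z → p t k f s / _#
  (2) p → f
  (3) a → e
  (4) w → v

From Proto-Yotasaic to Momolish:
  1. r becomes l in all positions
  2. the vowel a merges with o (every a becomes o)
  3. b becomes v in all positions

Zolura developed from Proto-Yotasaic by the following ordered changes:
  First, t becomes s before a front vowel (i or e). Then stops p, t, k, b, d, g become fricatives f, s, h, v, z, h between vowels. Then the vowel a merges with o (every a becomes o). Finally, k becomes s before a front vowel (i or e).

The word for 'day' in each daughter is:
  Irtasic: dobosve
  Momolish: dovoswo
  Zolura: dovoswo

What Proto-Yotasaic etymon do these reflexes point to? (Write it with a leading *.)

Position 6: Irtasic has v, Momolish has w, Zolura has w. Momolish preserves w here (none of its changes turn any other segment into w), so the proto-segment is *w.
Position 7: Irtasic has e, Momolish has o, Zolura has o. Taking the neighbouring segments as reconstructed: Irtasic e could go back to *a or *e; Momolish o could go back to *a or *o; Zolura o could go back to *a or *o — the one source consistent with every daughter is *a.
Verify the candidate proto-form against each daughter:
Irtasic: *doboswa
  doboswa (rule 1 does not apply)
  doboswa (rule 2 does not apply)
  doboswa → doboswe   [vowel merger]
  doboswe → dobosve   [unconditioned shift]
  giving Irtasic dobosve.
Momolish: *doboswa
  doboswa (rule 1 does not apply)
  doboswa → doboswo   [vowel merger]
  doboswo → dovoswo   [unconditioned shift]
  giving Momolish dovoswo.
Zolura: start from *doboswa.
  rule 1: no change — doboswa
  rule 2 (intervocalic lenition): doboswa → dovoswa
  rule 3 (vowel merger): dovoswa → dovoswo
  rule 4: no change — dovoswo
  ⇒ Zolura dovoswo
No other proto-form is consistent with every reflex, so the reconstruction is *doboswa.

*doboswa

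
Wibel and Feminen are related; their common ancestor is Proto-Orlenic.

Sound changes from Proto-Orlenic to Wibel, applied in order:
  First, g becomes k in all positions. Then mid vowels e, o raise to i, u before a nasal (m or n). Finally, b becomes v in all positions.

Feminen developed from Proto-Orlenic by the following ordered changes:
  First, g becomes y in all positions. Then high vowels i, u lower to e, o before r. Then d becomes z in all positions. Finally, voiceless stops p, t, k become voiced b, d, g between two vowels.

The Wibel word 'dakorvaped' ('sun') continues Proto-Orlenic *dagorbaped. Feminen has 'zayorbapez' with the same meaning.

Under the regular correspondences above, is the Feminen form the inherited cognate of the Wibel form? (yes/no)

no

Derive the expected Feminen reflex of *dagorbaped:
Feminen: start from *dagorbaped.
  rule 1 (unconditioned shift): dagorbaped → dayorbaped
  rule 2: no change — dayorbaped
  rule 3 (unconditioned shift): dayorbaped → zayorbapez
  rule 4 (intervocalic voicing): zayorbapez → zayorbabez
  ⇒ Feminen zayorbabez
The regular Feminen reflex would be 'zayorbabez', but the attested form is 'zayorbapez'. The correspondence is irregular, so they are not cognates (the Feminen form has a different source).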